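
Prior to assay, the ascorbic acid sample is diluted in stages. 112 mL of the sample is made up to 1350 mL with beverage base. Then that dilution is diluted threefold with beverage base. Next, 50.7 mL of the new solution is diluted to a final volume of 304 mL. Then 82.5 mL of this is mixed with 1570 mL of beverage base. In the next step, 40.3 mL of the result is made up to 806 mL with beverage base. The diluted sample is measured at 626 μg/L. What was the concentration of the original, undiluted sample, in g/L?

Overall dilution factor = 12.05 × 3 × 5.996 × 20.03 × 20 = 8.69 × 10⁴.
Original = 626 μg/L × 8.69 × 10⁴ = 5.44 × 10⁷ μg/L = 54.4 g/L.

54.4 g/L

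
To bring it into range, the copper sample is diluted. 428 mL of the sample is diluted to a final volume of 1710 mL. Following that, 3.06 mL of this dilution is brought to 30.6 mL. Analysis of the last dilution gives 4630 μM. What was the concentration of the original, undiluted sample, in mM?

185 mM

Overall dilution factor = 3.995 × 10 = 40.0.
Original = 4630 μM × 40.0 = 1.85 × 10⁵ μM = 185 mM.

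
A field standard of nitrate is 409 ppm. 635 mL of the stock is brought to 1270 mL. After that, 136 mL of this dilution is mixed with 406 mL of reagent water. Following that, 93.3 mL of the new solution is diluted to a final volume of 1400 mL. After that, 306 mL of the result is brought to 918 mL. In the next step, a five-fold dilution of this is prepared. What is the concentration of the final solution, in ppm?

Overall dilution factor = 2 × 3.985 × 15.01 × 3 × 5 = 1794.
409 ppm / 1794 = 0.228 ppm.

0.228 ppm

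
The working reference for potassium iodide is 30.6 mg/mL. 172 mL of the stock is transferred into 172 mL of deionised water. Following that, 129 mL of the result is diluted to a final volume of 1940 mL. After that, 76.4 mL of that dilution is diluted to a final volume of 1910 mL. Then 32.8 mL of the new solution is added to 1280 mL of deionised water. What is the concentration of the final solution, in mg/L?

Overall dilution factor = 2 × 15.04 × 25 × 40.02 = 3.01 × 10⁴.
30.6 mg/mL / 3.01 × 10⁴ = 1.02 × 10⁻³ mg/mL = 1.02 mg/L.

1.02 mg/L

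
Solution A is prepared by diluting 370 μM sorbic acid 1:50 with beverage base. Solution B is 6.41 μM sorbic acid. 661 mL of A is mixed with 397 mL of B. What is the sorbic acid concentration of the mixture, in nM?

C_A = 370 μM / 50 = 7.40 μM.
C_mix = (C_A·V_A + C_B·V_B)/(V_A + V_B) = (7.40×661 + 6.41×397) / 1058 = 7.03 μM = 7030 nM.

7030 nM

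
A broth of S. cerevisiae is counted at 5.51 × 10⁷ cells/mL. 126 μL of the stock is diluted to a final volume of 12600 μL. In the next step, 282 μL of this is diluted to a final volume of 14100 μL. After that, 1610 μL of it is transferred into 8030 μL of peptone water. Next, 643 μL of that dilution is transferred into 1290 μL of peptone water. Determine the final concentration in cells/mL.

Overall dilution factor = 100 × 50 × 5.988 × 3.006 = 9.00 × 10⁴.
5.51 × 10⁷ cells/mL / 9.00 × 10⁴ = 612 cells/mL.

612 cells/mL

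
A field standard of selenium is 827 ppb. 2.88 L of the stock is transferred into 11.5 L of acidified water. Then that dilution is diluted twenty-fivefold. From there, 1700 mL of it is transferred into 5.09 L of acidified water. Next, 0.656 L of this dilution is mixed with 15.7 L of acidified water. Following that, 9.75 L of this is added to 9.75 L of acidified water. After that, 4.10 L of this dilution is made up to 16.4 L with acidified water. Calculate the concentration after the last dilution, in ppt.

8.32 ppt

Overall dilution factor = 4.993 × 25 × 3.994 × 24.93 × 2 × 4 = 9.94 × 10⁴.
827 ppb / 9.94 × 10⁴ = 8.32 × 10⁻³ ppb = 8.32 ppt.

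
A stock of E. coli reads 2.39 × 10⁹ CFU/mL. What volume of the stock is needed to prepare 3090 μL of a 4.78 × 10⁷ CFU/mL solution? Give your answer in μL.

V₁ = C₂V₂/C₁ = 4.78 × 10⁷ × 3090 / 2.39 × 10⁹ = 61.8 μL.

61.8 μL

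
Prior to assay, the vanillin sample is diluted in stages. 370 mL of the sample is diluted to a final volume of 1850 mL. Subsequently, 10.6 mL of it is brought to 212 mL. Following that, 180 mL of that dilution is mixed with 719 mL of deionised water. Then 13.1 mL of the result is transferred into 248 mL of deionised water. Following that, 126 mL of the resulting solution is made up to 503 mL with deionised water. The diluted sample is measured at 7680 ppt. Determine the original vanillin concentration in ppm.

Overall dilution factor = 5 × 20 × 4.994 × 19.93 × 3.992 = 3.97 × 10⁴.
Original = 7680 ppt × 3.97 × 10⁴ = 3.05 × 10⁸ ppt = 305 ppm.

305 ppm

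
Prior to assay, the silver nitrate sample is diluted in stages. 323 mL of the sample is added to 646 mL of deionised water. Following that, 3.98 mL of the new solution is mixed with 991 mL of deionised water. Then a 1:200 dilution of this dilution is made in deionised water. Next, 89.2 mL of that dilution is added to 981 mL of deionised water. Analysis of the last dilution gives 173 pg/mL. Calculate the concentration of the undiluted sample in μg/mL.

311 μg/mL

Overall dilution factor = 3 × 250.0 × 200 × 12.00 = 1.80 × 10⁶.
Original = 173 pg/mL × 1.80 × 10⁶ = 3.11 × 10⁸ pg/mL = 311 μg/mL.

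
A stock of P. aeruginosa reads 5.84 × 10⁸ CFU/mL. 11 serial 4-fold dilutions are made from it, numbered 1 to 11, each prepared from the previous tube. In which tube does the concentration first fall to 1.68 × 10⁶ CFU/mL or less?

tube 5

Tube n has concentration 5.84 × 10⁸ CFU/mL / 4ⁿ.
Need 4ⁿ ≥ 5.84 × 10⁸ CFU/mL / 1.68 × 10⁶ CFU/mL = 348, so n ≥ 4.22.
First such tube: n = 5.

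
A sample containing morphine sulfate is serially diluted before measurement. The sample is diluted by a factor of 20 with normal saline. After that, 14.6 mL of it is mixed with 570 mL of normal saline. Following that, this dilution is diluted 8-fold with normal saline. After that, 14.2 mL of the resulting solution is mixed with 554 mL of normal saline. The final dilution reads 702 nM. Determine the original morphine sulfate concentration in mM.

180 mM

Overall dilution factor = 20 × 40.04 × 8 × 40.01 = 2.56 × 10⁵.
Original = 702 nM × 2.56 × 10⁵ = 1.80 × 10⁸ nM = 180 mM.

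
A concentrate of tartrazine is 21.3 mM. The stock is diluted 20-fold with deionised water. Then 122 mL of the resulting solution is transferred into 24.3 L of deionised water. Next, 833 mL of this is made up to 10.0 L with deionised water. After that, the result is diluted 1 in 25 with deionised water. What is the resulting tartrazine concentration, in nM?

Overall dilution factor = 20 × 200.2 × 12.00 × 25 = 1.20 × 10⁶.
21.3 mM / 1.20 × 10⁶ = 1.77 × 10⁻⁵ mM = 17.7 nM.

17.7 nM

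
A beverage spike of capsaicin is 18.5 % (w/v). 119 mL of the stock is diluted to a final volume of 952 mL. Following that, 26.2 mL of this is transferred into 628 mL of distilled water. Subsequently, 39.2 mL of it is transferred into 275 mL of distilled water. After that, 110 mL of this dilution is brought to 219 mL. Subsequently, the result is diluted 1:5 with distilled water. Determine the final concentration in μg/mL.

Overall dilution factor = 8 × 24.97 × 8.015 × 1.991 × 5 = 1.59 × 10⁴.
18.5 % (w/v) / 1.59 × 10⁴ = 1.16 × 10⁻³ % (w/v) = 11.6 μg/mL.

11.6 μg/mL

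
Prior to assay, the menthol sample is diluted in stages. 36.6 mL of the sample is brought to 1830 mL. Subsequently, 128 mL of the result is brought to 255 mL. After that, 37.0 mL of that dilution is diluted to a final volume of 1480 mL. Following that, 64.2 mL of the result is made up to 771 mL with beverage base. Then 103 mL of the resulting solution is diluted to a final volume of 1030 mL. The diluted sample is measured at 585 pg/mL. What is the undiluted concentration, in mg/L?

Overall dilution factor = 50 × 1.992 × 40 × 12.01 × 10 = 4.78 × 10⁵.
Original = 585 pg/mL × 4.78 × 10⁵ = 2.80 × 10⁸ pg/mL = 280 mg/L.

280 mg/L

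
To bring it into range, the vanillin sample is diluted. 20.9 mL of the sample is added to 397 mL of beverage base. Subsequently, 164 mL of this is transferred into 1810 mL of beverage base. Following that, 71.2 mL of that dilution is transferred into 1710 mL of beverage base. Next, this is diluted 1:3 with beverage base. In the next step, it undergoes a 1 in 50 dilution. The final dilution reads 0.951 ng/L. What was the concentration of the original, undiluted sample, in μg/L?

Overall dilution factor = 20.00 × 12.04 × 25.02 × 3 × 50 = 9.03 × 10⁵.
Original = 0.951 ng/L × 9.03 × 10⁵ = 8.59 × 10⁵ ng/L = 859 μg/L.

859 μg/L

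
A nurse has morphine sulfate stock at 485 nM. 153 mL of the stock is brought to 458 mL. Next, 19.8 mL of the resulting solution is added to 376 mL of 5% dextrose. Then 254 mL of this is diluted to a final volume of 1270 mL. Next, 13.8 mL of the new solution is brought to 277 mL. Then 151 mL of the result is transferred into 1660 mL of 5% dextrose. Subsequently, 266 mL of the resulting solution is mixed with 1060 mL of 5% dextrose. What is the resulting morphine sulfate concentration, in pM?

1.35 pM

Overall dilution factor = 2.993 × 19.99 × 5 × 20.07 × 11.99 × 4.985 = 3.59 × 10⁵.
485 nM / 3.59 × 10⁵ = 1.35 × 10⁻³ nM = 1.35 pM.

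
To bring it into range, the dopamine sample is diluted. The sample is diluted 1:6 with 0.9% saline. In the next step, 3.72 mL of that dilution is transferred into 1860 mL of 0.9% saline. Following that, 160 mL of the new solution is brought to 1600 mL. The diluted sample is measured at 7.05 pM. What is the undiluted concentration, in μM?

Overall dilution factor = 6 × 501 × 10 = 3.01 × 10⁴.
Original = 7.05 pM × 3.01 × 10⁴ = 2.12 × 10⁵ pM = 0.212 μM.

0.212 μM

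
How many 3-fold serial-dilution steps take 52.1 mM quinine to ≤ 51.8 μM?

Need 3ⁿ ≥ 1006, so n ≥ log(1006)/log(3) = 6.29.
Minimum whole steps: n = 7.

7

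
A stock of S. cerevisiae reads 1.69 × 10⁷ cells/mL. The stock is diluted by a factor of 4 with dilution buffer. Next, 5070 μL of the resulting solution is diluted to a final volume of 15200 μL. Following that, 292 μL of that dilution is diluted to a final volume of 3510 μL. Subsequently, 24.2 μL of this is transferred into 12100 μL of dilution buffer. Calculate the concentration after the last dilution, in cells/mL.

234 cells/mL

Overall dilution factor = 4 × 2.998 × 12.02 × 501 = 7.22 × 10⁴.
1.69 × 10⁷ cells/mL / 7.22 × 10⁴ = 234 cells/mL.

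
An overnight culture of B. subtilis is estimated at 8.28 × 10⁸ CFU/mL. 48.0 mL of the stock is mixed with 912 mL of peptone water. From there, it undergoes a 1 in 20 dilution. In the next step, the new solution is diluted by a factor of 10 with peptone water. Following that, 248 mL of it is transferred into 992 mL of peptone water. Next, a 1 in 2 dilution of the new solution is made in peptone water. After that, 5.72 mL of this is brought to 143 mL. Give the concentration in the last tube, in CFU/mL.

828 CFU/mL

Overall dilution factor = 20 × 20 × 10 × 5 × 2 × 25 = 1.00 × 10⁶.
8.28 × 10⁸ CFU/mL / 1.00 × 10⁶ = 828 CFU/mL.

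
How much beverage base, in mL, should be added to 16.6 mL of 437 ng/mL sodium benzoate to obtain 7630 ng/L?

934 mL

7630 ng/L = 7.63 ng/mL.
V₂ = C₁V₁/C₂ = 437 × 16.6 / 7.63 = 951 mL.
Diluent to add = V₂ − V₁ = 951 − 16.6 = 934 mL.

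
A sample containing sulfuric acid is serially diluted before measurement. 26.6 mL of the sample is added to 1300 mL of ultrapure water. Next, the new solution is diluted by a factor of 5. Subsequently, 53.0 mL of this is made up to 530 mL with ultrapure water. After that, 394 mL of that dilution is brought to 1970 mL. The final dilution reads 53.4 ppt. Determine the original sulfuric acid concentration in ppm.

0.666 ppm

Overall dilution factor = 49.87 × 5 × 10 × 5 = 1.25 × 10⁴.
Original = 53.4 ppt × 1.25 × 10⁴ = 6.66 × 10⁵ ppt = 0.666 ppm.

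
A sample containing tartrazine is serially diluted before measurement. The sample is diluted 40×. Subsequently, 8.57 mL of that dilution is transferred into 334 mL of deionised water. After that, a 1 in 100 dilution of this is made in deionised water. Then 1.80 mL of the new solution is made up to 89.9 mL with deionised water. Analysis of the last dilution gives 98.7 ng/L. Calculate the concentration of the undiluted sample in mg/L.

788 mg/L

Overall dilution factor = 40 × 39.97 × 100 × 49.94 = 7.99 × 10⁶.
Original = 98.7 ng/L × 7.99 × 10⁶ = 7.88 × 10⁸ ng/L = 788 mg/L.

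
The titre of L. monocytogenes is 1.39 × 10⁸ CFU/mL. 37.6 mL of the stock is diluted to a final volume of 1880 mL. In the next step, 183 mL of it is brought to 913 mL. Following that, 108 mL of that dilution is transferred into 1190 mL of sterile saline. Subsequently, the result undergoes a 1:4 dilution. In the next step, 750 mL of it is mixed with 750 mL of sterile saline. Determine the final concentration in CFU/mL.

Overall dilution factor = 50 × 4.989 × 12.02 × 4 × 2 = 2.40 × 10⁴.
1.39 × 10⁸ CFU/mL / 2.40 × 10⁴ = 5800 CFU/mL.

5800 CFU/mL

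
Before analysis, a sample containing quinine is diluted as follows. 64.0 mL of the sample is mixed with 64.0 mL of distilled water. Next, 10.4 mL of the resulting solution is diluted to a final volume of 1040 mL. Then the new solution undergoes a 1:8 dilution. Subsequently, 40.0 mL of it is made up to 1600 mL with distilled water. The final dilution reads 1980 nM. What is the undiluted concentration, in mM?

Overall dilution factor = 2 × 100 × 8 × 40 = 6.40 × 10⁴.
Original = 1980 nM × 6.40 × 10⁴ = 1.27 × 10⁸ nM = 127 mM.

127 mM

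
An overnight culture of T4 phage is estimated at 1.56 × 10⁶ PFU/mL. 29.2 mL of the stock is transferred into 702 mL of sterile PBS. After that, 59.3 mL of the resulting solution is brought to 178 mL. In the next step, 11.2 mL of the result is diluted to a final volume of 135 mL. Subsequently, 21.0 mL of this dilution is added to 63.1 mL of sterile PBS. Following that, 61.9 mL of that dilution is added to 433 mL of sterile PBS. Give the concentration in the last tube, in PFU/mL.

Overall dilution factor = 25.04 × 3.002 × 12.05 × 4.005 × 7.995 = 2.90 × 10⁴.
1.56 × 10⁶ PFU/mL / 2.90 × 10⁴ = 53.8 PFU/mL.

53.8 PFU/mL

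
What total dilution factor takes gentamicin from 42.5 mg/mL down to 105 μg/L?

4.05 × 10⁵

Factor = C₀/C_target = 42.5 mg/mL / 105 μg/L = 4.05 × 10⁵.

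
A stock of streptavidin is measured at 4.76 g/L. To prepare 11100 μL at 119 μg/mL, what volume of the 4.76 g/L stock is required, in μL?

119 μg/mL = 0.119 g/L.
V₁ = C₂V₂/C₁ = 0.119 × 11100 / 4.76 = 278 μL.

278 μL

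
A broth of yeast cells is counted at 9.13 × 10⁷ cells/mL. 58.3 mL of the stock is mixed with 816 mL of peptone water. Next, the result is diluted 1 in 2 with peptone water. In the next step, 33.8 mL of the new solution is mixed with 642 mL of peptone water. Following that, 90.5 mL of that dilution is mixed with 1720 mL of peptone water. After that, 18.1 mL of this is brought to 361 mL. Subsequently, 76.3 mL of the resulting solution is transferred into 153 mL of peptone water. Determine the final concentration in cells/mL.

Overall dilution factor = 15.00 × 2 × 19.99 × 20.01 × 19.94 × 3.005 = 7.19 × 10⁵.
9.13 × 10⁷ cells/mL / 7.19 × 10⁵ = 127 cells/mL.

127 cells/mL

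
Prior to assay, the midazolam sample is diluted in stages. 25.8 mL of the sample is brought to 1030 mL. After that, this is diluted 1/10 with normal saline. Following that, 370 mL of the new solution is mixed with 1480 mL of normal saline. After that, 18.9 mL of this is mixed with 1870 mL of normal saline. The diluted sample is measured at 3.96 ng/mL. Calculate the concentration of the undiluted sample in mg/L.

790 mg/L

Overall dilution factor = 39.92 × 10 × 5 × 99.94 = 1.99 × 10⁵.
Original = 3.96 ng/mL × 1.99 × 10⁵ = 7.90 × 10⁵ ng/mL = 790 mg/L.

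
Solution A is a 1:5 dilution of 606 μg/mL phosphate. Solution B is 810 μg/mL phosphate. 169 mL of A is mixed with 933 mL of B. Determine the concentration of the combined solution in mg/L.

C_A = 606 μg/mL / 5 = 121 μg/mL.
C_mix = (C_A·V_A + C_B·V_B)/(V_A + V_B) = (121×169 + 810×933) / 1102 = 704 μg/mL = 704 mg/L.

704 mg/L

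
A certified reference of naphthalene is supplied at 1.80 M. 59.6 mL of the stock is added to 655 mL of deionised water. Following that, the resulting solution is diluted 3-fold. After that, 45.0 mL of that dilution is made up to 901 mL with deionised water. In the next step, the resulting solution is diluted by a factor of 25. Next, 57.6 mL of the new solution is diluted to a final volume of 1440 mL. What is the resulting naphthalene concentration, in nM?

Overall dilution factor = 11.99 × 3 × 20.02 × 25 × 25 = 4.50 × 10⁵.
1.80 M / 4.50 × 10⁵ = 4.00 × 10⁻⁶ M = 4000 nM.

4000 nM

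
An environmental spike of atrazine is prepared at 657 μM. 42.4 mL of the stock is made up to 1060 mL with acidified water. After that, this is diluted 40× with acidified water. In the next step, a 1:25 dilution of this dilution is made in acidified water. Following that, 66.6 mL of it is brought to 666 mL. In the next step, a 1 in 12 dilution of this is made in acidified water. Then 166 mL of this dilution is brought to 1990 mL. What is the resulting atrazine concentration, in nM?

Overall dilution factor = 25 × 40 × 25 × 10 × 12 × 11.99 = 3.60 × 10⁷.
657 μM / 3.60 × 10⁷ = 1.83 × 10⁻⁵ μM = 0.0183 nM.

0.0183 nM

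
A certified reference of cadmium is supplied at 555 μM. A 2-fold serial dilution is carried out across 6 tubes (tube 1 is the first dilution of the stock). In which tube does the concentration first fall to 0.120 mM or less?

Tube n has concentration 555 μM / 2ⁿ.
Need 2ⁿ ≥ 555 μM / 0.120 mM = 4.62, so n ≥ 2.21.
First such tube: n = 3.

tube 3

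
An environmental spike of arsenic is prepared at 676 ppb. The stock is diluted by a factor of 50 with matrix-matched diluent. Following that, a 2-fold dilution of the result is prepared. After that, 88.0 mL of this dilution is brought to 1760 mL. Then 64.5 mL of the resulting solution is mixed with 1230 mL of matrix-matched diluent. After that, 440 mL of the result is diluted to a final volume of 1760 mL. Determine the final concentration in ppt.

Overall dilution factor = 50 × 2 × 20 × 20.07 × 4 = 1.61 × 10⁵.
676 ppb / 1.61 × 10⁵ = 4.21 × 10⁻³ ppb = 4.21 ppt.

4.21 ppt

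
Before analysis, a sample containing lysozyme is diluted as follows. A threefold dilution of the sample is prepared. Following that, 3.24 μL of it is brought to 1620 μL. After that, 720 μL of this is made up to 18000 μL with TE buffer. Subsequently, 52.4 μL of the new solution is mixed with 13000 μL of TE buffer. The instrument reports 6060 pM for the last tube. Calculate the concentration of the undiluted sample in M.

0.0566 M

Overall dilution factor = 3 × 500 × 25 × 249.1 = 9.34 × 10⁶.
Original = 6060 pM × 9.34 × 10⁶ = 5.66 × 10¹⁰ pM = 0.0566 M.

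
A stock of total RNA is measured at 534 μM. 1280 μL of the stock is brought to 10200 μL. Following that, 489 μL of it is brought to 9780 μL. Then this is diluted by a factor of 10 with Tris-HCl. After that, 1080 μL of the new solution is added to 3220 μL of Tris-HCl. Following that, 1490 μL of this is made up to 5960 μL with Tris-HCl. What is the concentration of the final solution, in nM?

Overall dilution factor = 7.969 × 20 × 10 × 3.981 × 4 = 2.54 × 10⁴.
534 μM / 2.54 × 10⁴ = 0.0210 μM = 21.0 nM.

21.0 nM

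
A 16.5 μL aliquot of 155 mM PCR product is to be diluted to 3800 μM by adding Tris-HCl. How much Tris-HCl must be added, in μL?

657 μL

3800 μM = 3.80 mM.
V₂ = C₁V₁/C₂ = 155 × 16.5 / 3.80 = 673 μL.
Diluent to add = V₂ − V₁ = 673 − 16.5 = 657 μL.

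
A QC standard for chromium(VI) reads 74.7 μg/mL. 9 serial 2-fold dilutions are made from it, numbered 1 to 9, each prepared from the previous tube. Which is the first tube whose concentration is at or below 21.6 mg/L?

tube 2

Tube n has concentration 74.7 μg/mL / 2ⁿ.
Need 2ⁿ ≥ 74.7 μg/mL / 21.6 mg/L = 3.46, so n ≥ 1.79.
First such tube: n = 2.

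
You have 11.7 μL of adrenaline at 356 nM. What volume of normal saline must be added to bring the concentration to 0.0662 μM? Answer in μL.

51.2 μL

0.0662 μM = 66.2 nM.
V₂ = C₁V₁/C₂ = 356 × 11.7 / 66.2 = 62.9 μL.
Diluent to add = V₂ − V₁ = 62.9 − 11.7 = 51.2 μL.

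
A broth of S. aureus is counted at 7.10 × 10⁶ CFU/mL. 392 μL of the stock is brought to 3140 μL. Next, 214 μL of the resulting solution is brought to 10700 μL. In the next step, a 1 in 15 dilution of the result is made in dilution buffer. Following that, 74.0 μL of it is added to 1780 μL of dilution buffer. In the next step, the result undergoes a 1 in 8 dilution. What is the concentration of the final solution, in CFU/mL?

Overall dilution factor = 8.010 × 50 × 15 × 25.05 × 8 = 1.20 × 10⁶.
7.10 × 10⁶ CFU/mL / 1.20 × 10⁶ = 5.90 CFU/mL.

5.90 CFU/mL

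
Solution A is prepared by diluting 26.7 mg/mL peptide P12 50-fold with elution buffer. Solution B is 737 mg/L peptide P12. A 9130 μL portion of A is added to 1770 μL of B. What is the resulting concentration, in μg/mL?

567 μg/mL

C_A = 26.7 mg/mL / 50 = 0.534 mg/mL.
C_B = 737 mg/L = 0.737 mg/mL.
C_mix = (C_A·V_A + C_B·V_B)/(V_A + V_B) = (0.534×9130 + 0.737×1770) / 10900 = 0.567 mg/mL = 567 μg/mL.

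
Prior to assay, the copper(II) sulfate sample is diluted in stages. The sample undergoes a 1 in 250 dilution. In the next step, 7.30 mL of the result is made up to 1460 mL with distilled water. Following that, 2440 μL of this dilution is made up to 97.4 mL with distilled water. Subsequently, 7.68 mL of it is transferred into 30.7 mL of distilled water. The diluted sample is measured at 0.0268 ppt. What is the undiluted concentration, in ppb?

267 ppb

Overall dilution factor = 250 × 200 × 39.92 × 4.997 = 9.97 × 10⁶.
Original = 0.0268 ppt × 9.97 × 10⁶ = 2.67 × 10⁵ ppt = 267 ppb.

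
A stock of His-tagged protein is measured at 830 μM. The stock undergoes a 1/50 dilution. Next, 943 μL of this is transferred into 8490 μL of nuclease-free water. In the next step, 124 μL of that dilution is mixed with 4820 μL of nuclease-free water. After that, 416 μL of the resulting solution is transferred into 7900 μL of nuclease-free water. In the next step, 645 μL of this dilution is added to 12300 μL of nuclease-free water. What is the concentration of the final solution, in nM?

0.104 nM

Overall dilution factor = 50 × 10.00 × 39.87 × 19.99 × 20.07 = 8.00 × 10⁶.
830 μM / 8.00 × 10⁶ = 1.04 × 10⁻⁴ μM = 0.104 nM.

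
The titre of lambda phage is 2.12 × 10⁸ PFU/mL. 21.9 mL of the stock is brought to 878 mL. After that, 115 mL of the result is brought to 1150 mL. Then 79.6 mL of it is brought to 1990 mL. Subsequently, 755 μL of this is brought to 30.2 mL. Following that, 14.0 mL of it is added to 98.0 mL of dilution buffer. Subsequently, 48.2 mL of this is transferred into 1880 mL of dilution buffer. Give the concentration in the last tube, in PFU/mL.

Overall dilution factor = 40.09 × 10 × 25 × 40 × 8 × 40.00 = 1.28 × 10⁸.
2.12 × 10⁸ PFU/mL / 1.28 × 10⁸ = 1.65 PFU/mL.

1.65 PFU/mL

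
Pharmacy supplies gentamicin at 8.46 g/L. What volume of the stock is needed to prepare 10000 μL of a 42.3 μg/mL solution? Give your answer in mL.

0.0500 mL

42.3 μg/mL = 0.0423 g/L.
V₁ = C₂V₂/C₁ = 0.0423 × 10000 / 8.46 = 50.0 μL = 0.0500 mL.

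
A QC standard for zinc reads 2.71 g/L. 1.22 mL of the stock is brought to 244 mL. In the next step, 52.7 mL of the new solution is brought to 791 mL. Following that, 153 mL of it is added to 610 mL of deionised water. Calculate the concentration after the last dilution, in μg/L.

Overall dilution factor = 200 × 15.01 × 4.987 = 1.50 × 10⁴.
2.71 g/L / 1.50 × 10⁴ = 1.81 × 10⁻⁴ g/L = 181 μg/L.

181 μg/L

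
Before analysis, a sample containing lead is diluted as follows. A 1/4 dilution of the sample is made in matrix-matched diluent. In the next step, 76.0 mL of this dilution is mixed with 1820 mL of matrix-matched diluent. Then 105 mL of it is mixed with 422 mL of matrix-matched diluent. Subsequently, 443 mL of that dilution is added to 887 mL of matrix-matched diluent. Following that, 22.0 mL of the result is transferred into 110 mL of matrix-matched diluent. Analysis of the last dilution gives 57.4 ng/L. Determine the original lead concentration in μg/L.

Overall dilution factor = 4 × 24.95 × 5.019 × 3.002 × 6 = 9022.
Original = 57.4 ng/L × 9022 = 5.18 × 10⁵ ng/L = 518 μg/L.

518 μg/L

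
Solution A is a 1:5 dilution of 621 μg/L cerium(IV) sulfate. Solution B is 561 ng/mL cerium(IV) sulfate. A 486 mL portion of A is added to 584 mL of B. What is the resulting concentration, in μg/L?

363 μg/L

C_A = 621 μg/L / 5 = 124 μg/L.
C_B = 561 ng/mL = 561 μg/L.
C_mix = (C_A·V_A + C_B·V_B)/(V_A + V_B) = (124×486 + 561×584) / 1070 = 363 μg/L.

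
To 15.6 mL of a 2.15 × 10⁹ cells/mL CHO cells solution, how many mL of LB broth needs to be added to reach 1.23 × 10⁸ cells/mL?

V₂ = C₁V₁/C₂ = 2.15 × 10⁹ × 15.6 / 1.23 × 10⁸ = 273 mL.
Diluent to add = V₂ − V₁ = 273 − 15.6 = 257 mL.

257 mL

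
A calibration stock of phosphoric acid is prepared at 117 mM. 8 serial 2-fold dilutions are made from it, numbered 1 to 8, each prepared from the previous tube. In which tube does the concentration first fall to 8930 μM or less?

tube 4

Tube n has concentration 117 mM / 2ⁿ.
Need 2ⁿ ≥ 117 mM / 8930 μM = 13.1, so n ≥ 3.71.
First such tube: n = 4.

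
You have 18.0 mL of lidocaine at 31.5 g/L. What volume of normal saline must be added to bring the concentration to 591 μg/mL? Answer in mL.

591 μg/mL = 0.591 g/L.
V₂ = C₁V₁/C₂ = 31.5 × 18.0 / 0.591 = 959 mL.
Diluent to add = V₂ − V₁ = 959 − 18.0 = 941 mL.

941 mL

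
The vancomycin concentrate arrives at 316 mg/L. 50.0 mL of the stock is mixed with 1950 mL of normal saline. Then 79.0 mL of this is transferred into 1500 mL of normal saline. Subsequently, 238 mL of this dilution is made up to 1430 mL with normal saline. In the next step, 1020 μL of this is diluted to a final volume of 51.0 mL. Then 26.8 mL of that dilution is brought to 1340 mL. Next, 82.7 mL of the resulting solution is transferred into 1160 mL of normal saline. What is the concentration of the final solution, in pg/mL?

1.75 pg/mL

Overall dilution factor = 40 × 19.99 × 6.008 × 50 × 50 × 15.03 = 1.80 × 10⁸.
316 mg/L / 1.80 × 10⁸ = 1.75 × 10⁻⁶ mg/L = 1.75 pg/mL.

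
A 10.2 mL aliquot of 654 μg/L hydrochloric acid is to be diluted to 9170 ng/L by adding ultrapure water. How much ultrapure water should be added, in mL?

9170 ng/L = 9.17 μg/L.
V₂ = C₁V₁/C₂ = 654 × 10.2 / 9.17 = 727 mL.
Diluent to add = V₂ − V₁ = 727 − 10.2 = 717 mL.

717 mL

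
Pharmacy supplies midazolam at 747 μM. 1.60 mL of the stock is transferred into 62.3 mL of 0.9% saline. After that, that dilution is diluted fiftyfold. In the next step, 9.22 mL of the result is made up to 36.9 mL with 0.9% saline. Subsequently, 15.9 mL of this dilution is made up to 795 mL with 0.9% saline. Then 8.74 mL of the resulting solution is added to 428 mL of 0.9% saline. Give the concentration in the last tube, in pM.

37.4 pM

Overall dilution factor = 39.94 × 50 × 4.002 × 50 × 49.97 = 2.00 × 10⁷.
747 μM / 2.00 × 10⁷ = 3.74 × 10⁻⁵ μM = 37.4 pM.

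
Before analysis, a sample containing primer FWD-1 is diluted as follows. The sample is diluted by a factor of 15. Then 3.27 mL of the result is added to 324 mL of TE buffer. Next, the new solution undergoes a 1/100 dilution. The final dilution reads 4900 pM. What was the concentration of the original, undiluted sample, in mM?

0.736 mM

Overall dilution factor = 15 × 100.1 × 100 = 1.50 × 10⁵.
Original = 4900 pM × 1.50 × 10⁵ = 7.36 × 10⁸ pM = 0.736 mM.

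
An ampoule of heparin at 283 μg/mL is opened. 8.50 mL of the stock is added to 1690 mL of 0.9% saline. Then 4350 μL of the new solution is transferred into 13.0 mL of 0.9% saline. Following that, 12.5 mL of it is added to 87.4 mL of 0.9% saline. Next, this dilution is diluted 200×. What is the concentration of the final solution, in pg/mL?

Overall dilution factor = 199.8 × 3.989 × 7.992 × 200 = 1.27 × 10⁶.
283 μg/mL / 1.27 × 10⁶ = 2.22 × 10⁻⁴ μg/mL = 222 pg/mL.

222 pg/mL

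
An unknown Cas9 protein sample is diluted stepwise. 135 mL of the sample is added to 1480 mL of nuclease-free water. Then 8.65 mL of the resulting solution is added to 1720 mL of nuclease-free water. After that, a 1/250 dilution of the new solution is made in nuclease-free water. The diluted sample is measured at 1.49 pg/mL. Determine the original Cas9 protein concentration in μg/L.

891 μg/L

Overall dilution factor = 11.96 × 199.8 × 250 = 5.98 × 10⁵.
Original = 1.49 pg/mL × 5.98 × 10⁵ = 8.91 × 10⁵ pg/mL = 891 μg/L.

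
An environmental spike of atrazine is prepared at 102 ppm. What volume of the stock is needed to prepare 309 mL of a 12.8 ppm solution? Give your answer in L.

0.0388 L

V₁ = C₂V₂/C₁ = 12.8 × 309 / 102 = 38.8 mL = 0.0388 L.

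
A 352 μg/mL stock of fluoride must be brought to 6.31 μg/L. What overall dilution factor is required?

Factor = C₀/C_target = 352 μg/mL / 6.31 μg/L = 5.58 × 10⁴.

5.58 × 10⁴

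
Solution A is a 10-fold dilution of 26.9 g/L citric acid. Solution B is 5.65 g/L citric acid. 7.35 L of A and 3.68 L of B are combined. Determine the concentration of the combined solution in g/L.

C_A = 26.9 g/L / 10 = 2.69 g/L.
C_mix = (C_A·V_A + C_B·V_B)/(V_A + V_B) = (2.69×7.35 + 5.65×3.68) / 11.03 = 3.68 g/L.

3.68 g/L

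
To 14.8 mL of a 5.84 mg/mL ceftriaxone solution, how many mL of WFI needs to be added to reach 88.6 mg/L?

961 mL

88.6 mg/L = 0.0886 mg/mL.
V₂ = C₁V₁/C₂ = 5.84 × 14.8 / 0.0886 = 976 mL.
Diluent to add = V₂ − V₁ = 976 − 14.8 = 961 mL.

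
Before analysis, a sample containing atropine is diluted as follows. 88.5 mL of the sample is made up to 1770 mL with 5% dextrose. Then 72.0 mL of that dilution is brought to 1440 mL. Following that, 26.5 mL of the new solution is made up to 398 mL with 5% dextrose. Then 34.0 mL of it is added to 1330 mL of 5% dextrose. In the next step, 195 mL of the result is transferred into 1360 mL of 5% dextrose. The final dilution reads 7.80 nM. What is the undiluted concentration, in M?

0.0150 M

Overall dilution factor = 20 × 20 × 15.02 × 40.12 × 7.974 = 1.92 × 10⁶.
Original = 7.80 nM × 1.92 × 10⁶ = 1.50 × 10⁷ nM = 0.0150 M.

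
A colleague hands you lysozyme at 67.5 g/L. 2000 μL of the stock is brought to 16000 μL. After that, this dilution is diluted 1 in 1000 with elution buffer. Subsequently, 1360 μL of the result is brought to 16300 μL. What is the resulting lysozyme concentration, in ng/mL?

Overall dilution factor = 8 × 1000 × 11.99 = 9.59 × 10⁴.
67.5 g/L / 9.59 × 10⁴ = 7.04 × 10⁻⁴ g/L = 704 ng/mL.

704 ng/mL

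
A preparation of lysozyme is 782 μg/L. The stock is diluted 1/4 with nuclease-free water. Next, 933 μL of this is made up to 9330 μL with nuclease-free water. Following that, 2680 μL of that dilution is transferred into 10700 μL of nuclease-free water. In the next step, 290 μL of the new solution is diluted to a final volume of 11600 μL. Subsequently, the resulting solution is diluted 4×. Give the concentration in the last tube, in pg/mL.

Overall dilution factor = 4 × 10 × 4.993 × 40 × 4 = 3.20 × 10⁴.
782 μg/L / 3.20 × 10⁴ = 0.0245 μg/L = 24.5 pg/mL.

24.5 pg/mL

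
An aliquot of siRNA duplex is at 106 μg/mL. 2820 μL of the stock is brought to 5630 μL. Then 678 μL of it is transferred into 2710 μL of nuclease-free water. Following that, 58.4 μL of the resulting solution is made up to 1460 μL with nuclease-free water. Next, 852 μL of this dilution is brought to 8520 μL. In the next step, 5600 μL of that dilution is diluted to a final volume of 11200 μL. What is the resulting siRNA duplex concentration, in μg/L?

Overall dilution factor = 1.996 × 4.997 × 25 × 10 × 2 = 4988.
106 μg/mL / 4988 = 0.0213 μg/mL = 21.3 μg/L.

21.3 μg/L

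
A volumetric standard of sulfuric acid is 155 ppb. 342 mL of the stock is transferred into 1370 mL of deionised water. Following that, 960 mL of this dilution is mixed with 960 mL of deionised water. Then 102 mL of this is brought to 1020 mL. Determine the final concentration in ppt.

Overall dilution factor = 5.006 × 2 × 10 = 100.
155 ppb / 100 = 1.55 ppb = 1550 ppt.

1550 ppt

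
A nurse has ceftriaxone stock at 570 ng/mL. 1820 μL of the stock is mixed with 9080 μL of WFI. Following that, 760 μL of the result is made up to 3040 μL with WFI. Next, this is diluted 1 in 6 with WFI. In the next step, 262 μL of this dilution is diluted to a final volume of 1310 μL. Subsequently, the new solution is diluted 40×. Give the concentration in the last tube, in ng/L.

19.8 ng/L

Overall dilution factor = 5.989 × 4 × 6 × 5 × 40 = 2.87 × 10⁴.
570 ng/mL / 2.87 × 10⁴ = 0.0198 ng/mL = 19.8 ng/L.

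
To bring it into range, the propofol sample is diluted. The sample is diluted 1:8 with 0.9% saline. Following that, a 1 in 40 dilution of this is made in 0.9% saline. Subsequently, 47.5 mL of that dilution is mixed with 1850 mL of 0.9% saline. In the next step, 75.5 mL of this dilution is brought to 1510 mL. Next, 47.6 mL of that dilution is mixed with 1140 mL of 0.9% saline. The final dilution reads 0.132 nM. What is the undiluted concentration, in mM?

0.842 mM

Overall dilution factor = 8 × 40 × 39.95 × 20 × 24.95 = 6.38 × 10⁶.
Original = 0.132 nM × 6.38 × 10⁶ = 8.42 × 10⁵ nM = 0.842 mM.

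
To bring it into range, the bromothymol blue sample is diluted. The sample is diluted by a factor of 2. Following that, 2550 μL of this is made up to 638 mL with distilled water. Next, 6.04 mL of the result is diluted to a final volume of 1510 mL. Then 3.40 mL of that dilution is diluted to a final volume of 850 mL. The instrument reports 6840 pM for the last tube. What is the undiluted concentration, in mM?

Overall dilution factor = 2 × 250.2 × 250 × 250 = 3.13 × 10⁷.
Original = 6840 pM × 3.13 × 10⁷ = 2.14 × 10¹¹ pM = 214 mM.

214 mM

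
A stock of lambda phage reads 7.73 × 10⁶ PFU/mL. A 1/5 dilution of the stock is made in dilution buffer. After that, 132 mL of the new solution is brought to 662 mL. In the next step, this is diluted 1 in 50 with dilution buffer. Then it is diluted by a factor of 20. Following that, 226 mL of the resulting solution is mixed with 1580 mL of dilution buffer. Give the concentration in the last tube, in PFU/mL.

38.6 PFU/mL

Overall dilution factor = 5 × 5.015 × 50 × 20 × 7.991 = 2.00 × 10⁵.
7.73 × 10⁶ PFU/mL / 2.00 × 10⁵ = 38.6 PFU/mL.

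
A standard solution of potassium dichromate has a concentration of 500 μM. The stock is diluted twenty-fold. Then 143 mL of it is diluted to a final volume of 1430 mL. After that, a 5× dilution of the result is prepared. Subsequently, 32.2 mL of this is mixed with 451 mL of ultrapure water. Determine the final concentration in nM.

Overall dilution factor = 20 × 10 × 5 × 15.01 = 1.50 × 10⁴.
500 μM / 1.50 × 10⁴ = 0.0333 μM = 33.3 nM.

33.3 nM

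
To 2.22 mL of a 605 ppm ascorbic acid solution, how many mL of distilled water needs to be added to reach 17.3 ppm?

V₂ = C₁V₁/C₂ = 605 × 2.22 / 17.3 = 77.6 mL.
Diluent to add = V₂ − V₁ = 77.6 − 2.22 = 75.4 mL.

75.4 mL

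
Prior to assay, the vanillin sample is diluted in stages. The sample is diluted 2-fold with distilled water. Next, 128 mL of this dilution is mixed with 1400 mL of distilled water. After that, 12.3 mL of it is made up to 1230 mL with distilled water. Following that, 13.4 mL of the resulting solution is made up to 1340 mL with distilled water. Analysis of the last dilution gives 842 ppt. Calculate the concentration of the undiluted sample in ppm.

201 ppm

Overall dilution factor = 2 × 11.94 × 100 × 100 = 2.39 × 10⁵.
Original = 842 ppt × 2.39 × 10⁵ = 2.01 × 10⁸ ppt = 201 ppm.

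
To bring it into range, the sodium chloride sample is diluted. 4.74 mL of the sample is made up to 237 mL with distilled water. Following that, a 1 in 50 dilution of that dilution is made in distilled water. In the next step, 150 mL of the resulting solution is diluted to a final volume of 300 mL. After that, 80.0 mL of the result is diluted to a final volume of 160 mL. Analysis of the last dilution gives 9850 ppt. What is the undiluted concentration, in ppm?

Overall dilution factor = 50 × 50 × 2 × 2 = 1.00 × 10⁴.
Original = 9850 ppt × 1.00 × 10⁴ = 9.85 × 10⁷ ppt = 98.5 ppm.

98.5 ppm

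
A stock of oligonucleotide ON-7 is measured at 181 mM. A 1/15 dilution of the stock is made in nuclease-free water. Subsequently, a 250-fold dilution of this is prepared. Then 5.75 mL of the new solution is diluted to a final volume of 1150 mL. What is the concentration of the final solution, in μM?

0.241 μM

Overall dilution factor = 15 × 250 × 200 = 7.50 × 10⁵.
181 mM / 7.50 × 10⁵ = 2.41 × 10⁻⁴ mM = 0.241 μM.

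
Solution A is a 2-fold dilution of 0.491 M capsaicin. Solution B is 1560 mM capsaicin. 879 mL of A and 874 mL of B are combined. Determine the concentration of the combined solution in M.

C_A = 0.491 M / 2 = 0.245 M.
C_B = 1560 mM = 1.56 M.
C_mix = (C_A·V_A + C_B·V_B)/(V_A + V_B) = (0.245×879 + 1.56×874) / 1753 = 0.901 M.

0.901 M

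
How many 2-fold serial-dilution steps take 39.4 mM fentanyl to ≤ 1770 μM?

5

Need 2ⁿ ≥ 22.3, so n ≥ log(22.3)/log(2) = 4.48.
Minimum whole steps: n = 5.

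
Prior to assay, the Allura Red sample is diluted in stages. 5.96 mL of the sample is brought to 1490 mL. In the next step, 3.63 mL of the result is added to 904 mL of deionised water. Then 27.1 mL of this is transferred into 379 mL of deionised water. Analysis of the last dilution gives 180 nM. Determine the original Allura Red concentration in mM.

Overall dilution factor = 250 × 250.0 × 14.99 = 9.37 × 10⁵.
Original = 180 nM × 9.37 × 10⁵ = 1.69 × 10⁸ nM = 169 mM.

169 mM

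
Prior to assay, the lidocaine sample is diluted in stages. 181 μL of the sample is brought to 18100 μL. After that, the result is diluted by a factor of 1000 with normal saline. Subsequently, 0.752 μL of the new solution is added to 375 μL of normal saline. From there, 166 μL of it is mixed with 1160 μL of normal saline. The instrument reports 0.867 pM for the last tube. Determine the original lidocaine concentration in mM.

0.346 mM

Overall dilution factor = 100 × 1000 × 499.7 × 7.988 = 3.99 × 10⁸.
Original = 0.867 pM × 3.99 × 10⁸ = 3.46 × 10⁸ pM = 0.346 mM.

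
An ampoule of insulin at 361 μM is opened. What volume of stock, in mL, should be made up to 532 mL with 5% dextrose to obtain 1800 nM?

2.65 mL

1800 nM = 1.80 μM.
V₁ = C₂V₂/C₁ = 1.80 × 532 / 361 = 2.65 mL.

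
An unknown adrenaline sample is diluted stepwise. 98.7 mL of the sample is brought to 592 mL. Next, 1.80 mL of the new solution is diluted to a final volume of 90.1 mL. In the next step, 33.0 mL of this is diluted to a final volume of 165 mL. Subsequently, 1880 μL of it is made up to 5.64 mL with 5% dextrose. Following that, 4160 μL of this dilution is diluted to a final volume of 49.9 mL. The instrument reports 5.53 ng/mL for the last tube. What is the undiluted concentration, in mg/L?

Overall dilution factor = 5.998 × 50.06 × 5 × 3 × 12.00 = 5.40 × 10⁴.
Original = 5.53 ng/mL × 5.40 × 10⁴ = 2.99 × 10⁵ ng/mL = 299 mg/L.

299 mg/L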